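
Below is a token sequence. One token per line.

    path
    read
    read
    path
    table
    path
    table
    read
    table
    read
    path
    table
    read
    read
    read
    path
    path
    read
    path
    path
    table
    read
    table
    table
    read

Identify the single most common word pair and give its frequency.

Bigram frequencies (highest first):
  table read: 5
  read path: 4
  path table: 4
  read read: 3
  path read: 2
  read table: 2
  … (3 more, each ≤ 2)

"table read", 5 times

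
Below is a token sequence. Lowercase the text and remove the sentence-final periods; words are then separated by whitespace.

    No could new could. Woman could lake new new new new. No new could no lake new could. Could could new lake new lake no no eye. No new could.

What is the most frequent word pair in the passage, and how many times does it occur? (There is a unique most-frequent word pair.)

Bigram frequencies (highest first):
  new could: 4
  lake new: 3
  new new: 3
  could new: 2
  no new: 2
  could could: 2
  … (12 more, each ≤ 2)

"new could", 4 times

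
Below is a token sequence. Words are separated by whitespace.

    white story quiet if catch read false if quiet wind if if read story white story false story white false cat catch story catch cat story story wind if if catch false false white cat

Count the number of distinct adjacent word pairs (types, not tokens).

29

35 tokens → 34 bigram windows in total.
Repeated bigrams (each contributes count−1 duplicates):
  if catch: 2
  if if: 2
  story white: 2
  white story: 2
  wind if: 2
5 duplicate windows → 34 − 5 = 29 distinct.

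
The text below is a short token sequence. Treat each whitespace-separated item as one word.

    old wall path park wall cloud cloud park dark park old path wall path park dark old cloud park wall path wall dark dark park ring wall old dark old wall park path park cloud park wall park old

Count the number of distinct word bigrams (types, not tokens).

23

39 tokens → 38 bigram windows in total.
Repeated bigrams (each contributes count−1 duplicates):
  cloud park: 3
  park wall: 3
  path park: 3
  wall path: 3
  dark old: 2
  dark park: 2
  old wall: 2
  park dark: 2
  … (3 more repeated)
15 duplicate windows → 38 − 15 = 23 distinct.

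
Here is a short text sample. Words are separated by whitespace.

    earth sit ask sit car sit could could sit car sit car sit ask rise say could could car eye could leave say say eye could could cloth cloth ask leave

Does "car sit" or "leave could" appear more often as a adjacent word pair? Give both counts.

"car sit" (3 vs 0)

"car sit": 3 occurrences
"leave could": 0 occurrences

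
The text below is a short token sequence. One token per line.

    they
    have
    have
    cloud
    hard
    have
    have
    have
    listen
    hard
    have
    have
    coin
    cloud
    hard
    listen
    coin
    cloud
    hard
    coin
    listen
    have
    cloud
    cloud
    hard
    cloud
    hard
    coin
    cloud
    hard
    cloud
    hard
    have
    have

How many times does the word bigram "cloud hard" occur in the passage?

7

Scanning the 33 overlapping bigram windows for "cloud hard":
  position 4–5: cloud hard
  position 14–15: cloud hard
  position 18–19: cloud hard
  position 24–25: cloud hard
  position 26–27: cloud hard
  position 29–30: cloud hard
  position 31–32: cloud hard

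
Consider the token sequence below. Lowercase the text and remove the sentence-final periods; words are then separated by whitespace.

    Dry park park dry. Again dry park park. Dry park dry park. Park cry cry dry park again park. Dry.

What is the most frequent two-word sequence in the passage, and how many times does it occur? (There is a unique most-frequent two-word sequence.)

"dry park", 5 times

Bigram frequencies (highest first):
  dry park: 5
  park dry: 4
  park park: 3
  dry again: 1
  again dry: 1
  park cry: 1
  … (4 more, each ≤ 1)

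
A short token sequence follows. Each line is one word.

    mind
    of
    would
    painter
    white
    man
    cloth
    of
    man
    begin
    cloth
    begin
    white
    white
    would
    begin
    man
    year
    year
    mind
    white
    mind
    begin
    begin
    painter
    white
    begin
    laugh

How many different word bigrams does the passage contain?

26

28 tokens → 27 bigram windows in total.
Repeated bigrams (each contributes count−1 duplicates):
  painter white: 2
1 duplicate windows → 27 − 1 = 26 distinct.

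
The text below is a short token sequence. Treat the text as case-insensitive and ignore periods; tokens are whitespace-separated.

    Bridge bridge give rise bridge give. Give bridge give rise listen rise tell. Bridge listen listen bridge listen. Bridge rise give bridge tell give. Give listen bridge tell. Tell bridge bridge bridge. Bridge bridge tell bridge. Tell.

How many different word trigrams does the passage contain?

32

37 tokens → 35 trigram windows in total.
Repeated trigrams (each contributes count−1 duplicates):
  bridge bridge bridge: 3
  bridge give rise: 2
3 duplicate windows → 35 − 3 = 32 distinct.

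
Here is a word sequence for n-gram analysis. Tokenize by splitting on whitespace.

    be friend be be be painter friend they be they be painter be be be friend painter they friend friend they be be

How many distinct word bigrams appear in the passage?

13

23 tokens → 22 bigram windows in total.
Repeated bigrams (each contributes count−1 duplicates):
  be be: 5
  they be: 3
  be friend: 2
  be painter: 2
  friend they: 2
9 duplicate windows → 22 − 9 = 13 distinct.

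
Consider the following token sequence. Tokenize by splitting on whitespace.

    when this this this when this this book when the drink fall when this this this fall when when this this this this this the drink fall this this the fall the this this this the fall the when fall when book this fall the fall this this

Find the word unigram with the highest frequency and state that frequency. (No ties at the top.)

"this", 21 times

Unigram frequencies (highest first):
  this: 21
  when: 8
  fall: 8
  the: 7
  book: 2
  drink: 2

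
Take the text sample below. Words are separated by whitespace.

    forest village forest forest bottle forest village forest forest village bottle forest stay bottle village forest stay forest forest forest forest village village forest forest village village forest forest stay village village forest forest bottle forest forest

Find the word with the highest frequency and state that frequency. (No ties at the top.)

Unigram frequencies (highest first):
  forest: 20
  village: 10
  bottle: 4
  stay: 3

"forest", 20 times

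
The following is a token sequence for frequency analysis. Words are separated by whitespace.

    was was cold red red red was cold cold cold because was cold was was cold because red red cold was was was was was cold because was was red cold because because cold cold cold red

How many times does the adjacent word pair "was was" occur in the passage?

Scanning the 36 overlapping bigram windows for "was was":
  position 1–2: was was
  position 14–15: was was
  position 21–22: was was
  position 22–23: was was
  position 23–24: was was
  position 24–25: was was
  position 28–29: was was

7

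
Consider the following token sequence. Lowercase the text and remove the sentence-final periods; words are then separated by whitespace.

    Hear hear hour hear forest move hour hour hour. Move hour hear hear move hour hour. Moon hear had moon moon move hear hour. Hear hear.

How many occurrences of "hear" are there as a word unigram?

Scanning the 26 tokens for "hear":
  position 1: hear
  position 2: hear
  position 4: hear
  position 12: hear
  position 13: hear
  position 18: hear
  position 23: hear
  position 25: hear
  position 26: hear

9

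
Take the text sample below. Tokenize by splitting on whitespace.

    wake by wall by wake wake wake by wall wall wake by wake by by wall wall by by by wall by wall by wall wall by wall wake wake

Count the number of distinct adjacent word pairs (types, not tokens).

8

30 tokens → 29 bigram windows in total.
Repeated bigrams (each contributes count−1 duplicates):
  by wall: 7
  wall by: 5
  wake by: 4
  by by: 3
  wake wake: 3
  wall wall: 3
  by wake: 2
  wall wake: 2
21 duplicate windows → 29 − 21 = 8 distinct.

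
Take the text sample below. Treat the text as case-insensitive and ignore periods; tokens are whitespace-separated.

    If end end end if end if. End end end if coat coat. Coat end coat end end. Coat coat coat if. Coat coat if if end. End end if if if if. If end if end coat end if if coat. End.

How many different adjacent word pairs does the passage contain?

43 tokens → 42 bigram windows in total.
Repeated bigrams (each contributes count−1 duplicates):
  end end: 7
  end if: 6
  if end: 6
  if if: 6
  coat coat: 5
  coat end: 4
  end coat: 3
  if coat: 3
  … (1 more repeated)
33 duplicate windows → 42 − 33 = 9 distinct.

9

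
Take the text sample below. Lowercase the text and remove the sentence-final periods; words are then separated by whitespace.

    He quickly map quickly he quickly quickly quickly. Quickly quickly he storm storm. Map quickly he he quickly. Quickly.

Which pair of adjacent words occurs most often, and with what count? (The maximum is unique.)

Bigram frequencies (highest first):
  quickly quickly: 5
  he quickly: 3
  quickly he: 3
  map quickly: 2
  quickly map: 1
  he storm: 1
  … (3 more, each ≤ 1)

"quickly quickly", 5 times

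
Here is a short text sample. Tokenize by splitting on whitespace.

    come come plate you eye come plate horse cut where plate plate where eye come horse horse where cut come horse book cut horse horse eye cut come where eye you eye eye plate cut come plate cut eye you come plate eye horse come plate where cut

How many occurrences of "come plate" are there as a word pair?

Scanning the 47 overlapping bigram windows for "come plate":
  position 2–3: come plate
  position 6–7: come plate
  position 36–37: come plate
  position 41–42: come plate
  position 45–46: come plate

5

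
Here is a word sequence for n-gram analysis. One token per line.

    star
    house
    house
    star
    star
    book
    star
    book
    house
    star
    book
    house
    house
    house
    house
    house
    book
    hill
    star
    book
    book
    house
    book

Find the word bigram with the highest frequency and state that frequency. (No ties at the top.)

"house house", 5 times

Bigram frequencies (highest first):
  house house: 5
  star book: 4
  book house: 3
  house star: 2
  house book: 2
  star house: 1
  … (5 more, each ≤ 1)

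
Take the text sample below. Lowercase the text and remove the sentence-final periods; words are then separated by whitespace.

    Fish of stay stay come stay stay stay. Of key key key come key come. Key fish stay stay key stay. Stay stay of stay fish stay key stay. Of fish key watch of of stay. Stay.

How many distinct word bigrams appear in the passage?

20

37 tokens → 36 bigram windows in total.
Repeated bigrams (each contributes count−1 duplicates):
  stay stay: 7
  of stay: 3
  stay of: 3
  come key: 2
  fish stay: 2
  key come: 2
  key key: 2
  key stay: 2
  … (1 more repeated)
16 duplicate windows → 36 − 16 = 20 distinct.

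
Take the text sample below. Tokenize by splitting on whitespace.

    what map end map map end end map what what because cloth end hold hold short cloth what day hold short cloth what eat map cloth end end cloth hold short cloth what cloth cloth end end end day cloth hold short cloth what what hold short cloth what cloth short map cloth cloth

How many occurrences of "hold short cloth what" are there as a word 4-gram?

5

Scanning the 51 overlapping 4-gram windows for "hold short cloth what":
  position 15–18: hold short cloth what
  position 20–23: hold short cloth what
  position 30–33: hold short cloth what
  position 41–44: hold short cloth what
  position 46–49: hold short cloth what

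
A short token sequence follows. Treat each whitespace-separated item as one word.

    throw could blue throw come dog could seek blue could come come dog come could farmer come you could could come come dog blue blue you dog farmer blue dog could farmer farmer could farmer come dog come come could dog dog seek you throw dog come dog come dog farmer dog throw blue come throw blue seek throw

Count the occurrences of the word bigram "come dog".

6

Scanning the 58 overlapping bigram windows for "come dog":
  position 5–6: come dog
  position 12–13: come dog
  position 22–23: come dog
  position 36–37: come dog
  position 47–48: come dog
  position 49–50: come dog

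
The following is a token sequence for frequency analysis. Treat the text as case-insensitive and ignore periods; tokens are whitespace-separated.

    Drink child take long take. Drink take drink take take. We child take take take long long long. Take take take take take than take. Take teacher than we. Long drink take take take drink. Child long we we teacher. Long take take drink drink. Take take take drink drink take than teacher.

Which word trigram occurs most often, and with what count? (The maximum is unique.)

Trigram frequencies (highest first):
  take take take: 6
  drink take take: 3
  take take drink: 3
  take drink take: 2
  long take take: 2
  take drink drink: 2
  … (32 more, each ≤ 2)

"take take take", 6 times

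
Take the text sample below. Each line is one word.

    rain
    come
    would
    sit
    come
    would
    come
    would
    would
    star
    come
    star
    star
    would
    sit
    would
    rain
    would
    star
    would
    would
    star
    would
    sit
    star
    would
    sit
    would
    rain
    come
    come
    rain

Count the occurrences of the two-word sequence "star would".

Scanning the 31 overlapping bigram windows for "star would":
  position 13–14: star would
  position 19–20: star would
  position 22–23: star would
  position 25–26: star would

4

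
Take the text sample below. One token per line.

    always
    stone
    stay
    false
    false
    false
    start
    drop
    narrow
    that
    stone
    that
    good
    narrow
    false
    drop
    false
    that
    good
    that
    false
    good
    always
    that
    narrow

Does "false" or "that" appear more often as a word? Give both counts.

"false" (6 vs 5)

"false": 6 occurrences
"that": 5 occurrences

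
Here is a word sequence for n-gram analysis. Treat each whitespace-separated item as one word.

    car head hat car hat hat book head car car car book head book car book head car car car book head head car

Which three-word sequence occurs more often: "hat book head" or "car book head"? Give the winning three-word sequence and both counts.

"hat book head": 1 occurrence
"car book head": 3 occurrences

"car book head" (3 vs 1)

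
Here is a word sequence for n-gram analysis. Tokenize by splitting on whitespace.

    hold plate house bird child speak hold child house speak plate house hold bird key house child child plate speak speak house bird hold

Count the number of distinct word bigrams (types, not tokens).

24 tokens → 23 bigram windows in total.
Repeated bigrams (each contributes count−1 duplicates):
  house bird: 2
  plate house: 2
2 duplicate windows → 23 − 2 = 21 distinct.

21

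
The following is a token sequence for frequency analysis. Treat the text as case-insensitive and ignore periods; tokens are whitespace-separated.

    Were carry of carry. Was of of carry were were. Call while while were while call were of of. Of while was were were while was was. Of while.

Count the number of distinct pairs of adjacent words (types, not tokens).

29 tokens → 28 bigram windows in total.
Repeated bigrams (each contributes count−1 duplicates):
  of of: 3
  of carry: 2
  of while: 2
  was of: 2
  were were: 2
  were while: 2
  while was: 2
8 duplicate windows → 28 − 8 = 20 distinct.

20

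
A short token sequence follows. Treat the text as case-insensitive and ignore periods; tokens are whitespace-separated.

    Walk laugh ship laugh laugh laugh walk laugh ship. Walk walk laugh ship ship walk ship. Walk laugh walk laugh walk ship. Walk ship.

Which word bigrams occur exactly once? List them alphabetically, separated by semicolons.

ship laugh; ship ship; walk walk

Bigram counts meeting the condition (exactly once):
  ship laugh: 1
  ship ship: 1
  walk walk: 1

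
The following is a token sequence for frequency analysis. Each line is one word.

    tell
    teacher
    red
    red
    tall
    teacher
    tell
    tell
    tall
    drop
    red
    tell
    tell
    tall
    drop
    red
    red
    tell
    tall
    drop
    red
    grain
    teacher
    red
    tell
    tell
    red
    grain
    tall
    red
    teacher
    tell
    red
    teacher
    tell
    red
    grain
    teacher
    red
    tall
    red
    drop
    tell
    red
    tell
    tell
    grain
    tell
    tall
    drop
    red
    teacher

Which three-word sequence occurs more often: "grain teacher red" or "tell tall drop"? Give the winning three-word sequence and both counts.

"tell tall drop" (4 vs 2)

"grain teacher red": 2 occurrences
"tell tall drop": 4 occurrences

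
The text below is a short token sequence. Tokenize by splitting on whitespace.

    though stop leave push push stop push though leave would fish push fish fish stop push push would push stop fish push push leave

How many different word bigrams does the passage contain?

18

24 tokens → 23 bigram windows in total.
Repeated bigrams (each contributes count−1 duplicates):
  push push: 3
  fish push: 2
  push stop: 2
  stop push: 2
5 duplicate windows → 23 − 5 = 18 distinct.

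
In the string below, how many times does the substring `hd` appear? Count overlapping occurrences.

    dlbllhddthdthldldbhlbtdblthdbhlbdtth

Sliding a length-2 window over the 36 characters (35 positions):
  position 6–7: hd
  position 10–11: hd
  position 27–28: hd

3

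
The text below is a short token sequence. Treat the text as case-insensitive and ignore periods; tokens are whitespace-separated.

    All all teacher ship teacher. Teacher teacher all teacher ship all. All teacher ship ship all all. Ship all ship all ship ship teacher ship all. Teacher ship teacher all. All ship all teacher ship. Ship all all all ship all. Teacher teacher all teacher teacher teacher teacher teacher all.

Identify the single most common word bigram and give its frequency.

Bigram frequencies (highest first):
  ship all: 8
  all teacher: 7
  teacher teacher: 7
  all all: 6
  teacher ship: 6
  all ship: 5
  … (3 more, each ≤ 4)

"ship all", 8 times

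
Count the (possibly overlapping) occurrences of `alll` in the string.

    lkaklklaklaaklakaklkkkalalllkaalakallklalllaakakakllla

2

Sliding a length-4 window over the 54 characters (51 positions):
  position 25–28: alll
  position 40–43: alll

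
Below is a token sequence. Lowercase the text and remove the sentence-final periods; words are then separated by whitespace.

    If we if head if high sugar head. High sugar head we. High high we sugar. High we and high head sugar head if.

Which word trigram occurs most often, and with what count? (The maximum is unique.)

"high sugar head", 2 times

Trigram frequencies (highest first):
  high sugar head: 2
  if we if: 1
  we if head: 1
  if head if: 1
  head if high: 1
  if high sugar: 1
  … (15 more, each ≤ 1)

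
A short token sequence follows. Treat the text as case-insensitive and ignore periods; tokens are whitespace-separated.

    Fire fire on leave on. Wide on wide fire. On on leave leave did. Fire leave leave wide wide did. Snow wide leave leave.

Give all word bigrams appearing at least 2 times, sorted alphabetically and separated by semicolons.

fire on; leave leave; on leave; on wide

Bigram counts meeting the condition (at least 2 times):
  fire on: 2
  leave leave: 3
  on leave: 2
  on wide: 2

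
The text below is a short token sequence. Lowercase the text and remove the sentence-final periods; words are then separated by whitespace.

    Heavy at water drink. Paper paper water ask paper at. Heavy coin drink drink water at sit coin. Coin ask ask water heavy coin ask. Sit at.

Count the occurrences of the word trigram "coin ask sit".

Scanning the 25 overlapping trigram windows for "coin ask sit":
  position 24–26: coin ask sit

1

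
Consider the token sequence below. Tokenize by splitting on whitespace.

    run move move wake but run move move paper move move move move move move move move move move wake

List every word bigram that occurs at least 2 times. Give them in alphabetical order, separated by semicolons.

move move; move wake; run move

Bigram counts meeting the condition (at least 2 times):
  move move: 11
  move wake: 2
  run move: 2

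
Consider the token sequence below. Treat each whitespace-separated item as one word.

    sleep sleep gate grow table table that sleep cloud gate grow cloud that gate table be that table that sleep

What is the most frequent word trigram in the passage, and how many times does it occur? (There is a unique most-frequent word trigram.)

"table that sleep", 2 times

Trigram frequencies (highest first):
  table that sleep: 2
  sleep sleep gate: 1
  sleep gate grow: 1
  gate grow table: 1
  grow table table: 1
  table table that: 1
  … (11 more, each ≤ 1)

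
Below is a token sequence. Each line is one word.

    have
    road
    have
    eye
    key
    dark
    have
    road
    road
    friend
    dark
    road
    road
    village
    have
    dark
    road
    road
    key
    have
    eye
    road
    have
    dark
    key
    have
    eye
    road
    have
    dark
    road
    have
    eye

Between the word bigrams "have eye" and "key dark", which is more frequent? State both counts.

"have eye": 4 occurrences
"key dark": 1 occurrence

"have eye" (4 vs 1)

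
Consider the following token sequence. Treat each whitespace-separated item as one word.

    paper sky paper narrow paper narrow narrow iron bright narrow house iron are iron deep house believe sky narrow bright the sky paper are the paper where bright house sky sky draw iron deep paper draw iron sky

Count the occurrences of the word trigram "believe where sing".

0

Scanning the 36 overlapping trigram windows for "believe where sing":
  (none found)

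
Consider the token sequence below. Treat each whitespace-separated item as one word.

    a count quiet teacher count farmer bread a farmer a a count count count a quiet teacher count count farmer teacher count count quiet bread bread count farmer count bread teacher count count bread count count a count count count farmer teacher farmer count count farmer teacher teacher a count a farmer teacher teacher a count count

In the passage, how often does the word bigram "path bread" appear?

Scanning the 56 overlapping bigram windows for "path bread":
  (none found)

0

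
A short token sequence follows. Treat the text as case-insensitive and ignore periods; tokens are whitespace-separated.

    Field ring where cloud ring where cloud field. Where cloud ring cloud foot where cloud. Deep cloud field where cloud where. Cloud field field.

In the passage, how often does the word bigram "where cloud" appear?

Scanning the 23 overlapping bigram windows for "where cloud":
  position 3–4: where cloud
  position 6–7: where cloud
  position 9–10: where cloud
  position 14–15: where cloud
  position 19–20: where cloud
  position 21–22: where cloud

6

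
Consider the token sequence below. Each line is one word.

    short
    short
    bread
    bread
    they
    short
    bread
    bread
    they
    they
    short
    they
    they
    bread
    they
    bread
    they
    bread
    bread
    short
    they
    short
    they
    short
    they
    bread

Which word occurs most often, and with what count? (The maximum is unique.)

Unigram frequencies (highest first):
  they: 10
  bread: 9
  short: 7

"they", 10 times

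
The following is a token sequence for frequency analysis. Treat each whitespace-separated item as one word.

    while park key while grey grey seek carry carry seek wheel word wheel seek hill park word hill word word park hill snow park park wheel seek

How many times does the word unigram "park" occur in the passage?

Scanning the 27 tokens for "park":
  position 2: park
  position 16: park
  position 21: park
  position 24: park
  position 25: park

5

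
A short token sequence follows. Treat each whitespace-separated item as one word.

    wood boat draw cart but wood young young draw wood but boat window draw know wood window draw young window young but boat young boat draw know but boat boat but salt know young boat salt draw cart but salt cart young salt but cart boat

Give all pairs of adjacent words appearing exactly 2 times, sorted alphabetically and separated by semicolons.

boat draw; but salt; cart but; draw cart; draw know; window draw; young boat

Bigram counts meeting the condition (exactly 2 times):
  boat draw: 2
  but salt: 2
  cart but: 2
  draw cart: 2
  draw know: 2
  window draw: 2
  young boat: 2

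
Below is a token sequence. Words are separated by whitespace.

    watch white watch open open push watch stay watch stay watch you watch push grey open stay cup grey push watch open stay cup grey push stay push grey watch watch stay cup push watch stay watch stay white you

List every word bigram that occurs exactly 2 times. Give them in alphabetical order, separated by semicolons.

cup grey; grey push; open stay; push grey; watch open

Bigram counts meeting the condition (exactly 2 times):
  cup grey: 2
  grey push: 2
  open stay: 2
  push grey: 2
  watch open: 2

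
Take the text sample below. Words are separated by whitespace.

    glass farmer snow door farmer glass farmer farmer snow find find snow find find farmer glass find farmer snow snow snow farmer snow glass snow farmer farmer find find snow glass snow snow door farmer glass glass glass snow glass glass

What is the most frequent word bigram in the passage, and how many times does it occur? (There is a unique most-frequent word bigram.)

"farmer snow", 4 times

Bigram frequencies (highest first):
  farmer snow: 4
  farmer glass: 3
  find find: 3
  snow snow: 3
  snow glass: 3
  glass snow: 3
  … (11 more, each ≤ 3)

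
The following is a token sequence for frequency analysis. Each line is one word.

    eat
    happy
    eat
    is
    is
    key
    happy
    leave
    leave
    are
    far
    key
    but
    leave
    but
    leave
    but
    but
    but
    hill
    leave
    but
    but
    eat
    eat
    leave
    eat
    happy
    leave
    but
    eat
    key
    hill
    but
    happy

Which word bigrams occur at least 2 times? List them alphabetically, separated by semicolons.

but but; but eat; but leave; eat happy; happy leave; leave but

Bigram counts meeting the condition (at least 2 times):
  but but: 3
  but eat: 2
  but leave: 2
  eat happy: 2
  happy leave: 2
  leave but: 4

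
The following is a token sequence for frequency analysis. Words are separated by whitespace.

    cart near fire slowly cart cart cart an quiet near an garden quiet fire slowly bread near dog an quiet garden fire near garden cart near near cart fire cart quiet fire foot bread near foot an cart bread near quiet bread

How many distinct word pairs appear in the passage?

34

42 tokens → 41 bigram windows in total.
Repeated bigrams (each contributes count−1 duplicates):
  bread near: 3
  an quiet: 2
  cart cart: 2
  cart near: 2
  fire slowly: 2
  quiet fire: 2
7 duplicate windows → 41 − 7 = 34 distinct.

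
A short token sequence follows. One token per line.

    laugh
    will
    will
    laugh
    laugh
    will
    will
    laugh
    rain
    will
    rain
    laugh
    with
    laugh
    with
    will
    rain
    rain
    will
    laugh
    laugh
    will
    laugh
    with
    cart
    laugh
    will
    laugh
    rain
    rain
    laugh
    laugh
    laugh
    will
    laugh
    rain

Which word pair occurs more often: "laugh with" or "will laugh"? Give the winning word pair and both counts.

"will laugh" (6 vs 3)

"laugh with": 3 occurrences
"will laugh": 6 occurrences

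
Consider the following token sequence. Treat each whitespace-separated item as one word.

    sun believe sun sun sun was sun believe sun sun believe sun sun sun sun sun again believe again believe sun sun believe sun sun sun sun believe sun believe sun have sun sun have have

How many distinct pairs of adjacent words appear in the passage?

11

36 tokens → 35 bigram windows in total.
Repeated bigrams (each contributes count−1 duplicates):
  sun sun: 12
  believe sun: 7
  sun believe: 6
  again believe: 2
  sun have: 2
24 duplicate windows → 35 − 24 = 11 distinct.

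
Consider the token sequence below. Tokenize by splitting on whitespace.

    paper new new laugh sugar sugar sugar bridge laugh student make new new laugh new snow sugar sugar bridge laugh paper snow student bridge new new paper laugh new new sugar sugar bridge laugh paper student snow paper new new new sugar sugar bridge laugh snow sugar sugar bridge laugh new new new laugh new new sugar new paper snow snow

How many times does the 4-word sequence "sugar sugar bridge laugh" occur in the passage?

5

Scanning the 58 overlapping 4-gram windows for "sugar sugar bridge laugh":
  position 6–9: sugar sugar bridge laugh
  position 17–20: sugar sugar bridge laugh
  position 31–34: sugar sugar bridge laugh
  position 42–45: sugar sugar bridge laugh
  position 47–50: sugar sugar bridge laugh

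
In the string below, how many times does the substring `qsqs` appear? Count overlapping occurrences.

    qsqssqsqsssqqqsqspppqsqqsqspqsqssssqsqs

Sliding a length-4 window over the 39 characters (36 positions):
  position 1–4: qsqs
  position 6–9: qsqs
  position 14–17: qsqs
  position 24–27: qsqs
  position 29–32: qsqs
  position 36–39: qsqs

6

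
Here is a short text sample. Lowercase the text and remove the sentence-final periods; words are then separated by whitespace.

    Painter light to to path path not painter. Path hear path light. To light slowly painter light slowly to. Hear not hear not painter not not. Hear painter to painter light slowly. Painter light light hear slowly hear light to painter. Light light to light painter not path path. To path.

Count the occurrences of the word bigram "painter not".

2

Scanning the 50 overlapping bigram windows for "painter not":
  position 24–25: painter not
  position 46–47: painter not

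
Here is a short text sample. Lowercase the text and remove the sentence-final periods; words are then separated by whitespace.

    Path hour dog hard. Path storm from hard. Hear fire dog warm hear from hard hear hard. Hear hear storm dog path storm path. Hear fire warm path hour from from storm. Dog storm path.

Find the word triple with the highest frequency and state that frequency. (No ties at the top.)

"from hard hear", 2 times

Trigram frequencies (highest first):
  from hard hear: 2
  path hour dog: 1
  hour dog hard: 1
  dog hard path: 1
  hard path storm: 1
  path storm from: 1
  … (26 more, each ≤ 1)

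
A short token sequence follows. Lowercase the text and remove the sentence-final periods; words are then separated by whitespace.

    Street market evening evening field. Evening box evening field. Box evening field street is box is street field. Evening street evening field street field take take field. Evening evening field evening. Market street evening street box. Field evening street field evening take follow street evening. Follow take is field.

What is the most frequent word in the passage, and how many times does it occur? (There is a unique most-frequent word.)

"evening", 14 times

Unigram frequencies (highest first):
  evening: 14
  field: 11
  street: 9
  box: 4
  take: 4
  is: 3
  … (2 more, each ≤ 2)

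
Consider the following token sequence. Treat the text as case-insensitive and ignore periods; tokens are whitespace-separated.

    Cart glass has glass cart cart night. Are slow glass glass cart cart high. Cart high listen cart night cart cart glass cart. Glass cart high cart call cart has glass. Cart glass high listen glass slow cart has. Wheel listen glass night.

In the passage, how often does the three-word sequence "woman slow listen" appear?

Scanning the 41 overlapping trigram windows for "woman slow listen":
  (none found)

0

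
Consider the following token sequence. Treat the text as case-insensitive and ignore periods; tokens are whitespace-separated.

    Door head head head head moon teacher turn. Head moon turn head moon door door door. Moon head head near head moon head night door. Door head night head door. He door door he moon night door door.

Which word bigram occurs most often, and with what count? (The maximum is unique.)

Bigram frequencies (highest first):
  door door: 5
  head head: 4
  head moon: 4
  door head: 2
  turn head: 2
  moon head: 2
  … (15 more, each ≤ 2)

"door door", 5 times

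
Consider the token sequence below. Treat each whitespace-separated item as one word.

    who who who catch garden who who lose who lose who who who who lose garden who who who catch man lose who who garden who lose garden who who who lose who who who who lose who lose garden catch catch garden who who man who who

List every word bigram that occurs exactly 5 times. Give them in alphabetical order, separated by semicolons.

garden who; lose who

Bigram counts meeting the condition (exactly 5 times):
  garden who: 5
  lose who: 5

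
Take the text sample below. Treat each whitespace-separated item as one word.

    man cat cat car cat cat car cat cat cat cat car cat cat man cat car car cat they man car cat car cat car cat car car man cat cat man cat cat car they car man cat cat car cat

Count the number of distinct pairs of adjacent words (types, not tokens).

12

43 tokens → 42 bigram windows in total.
Repeated bigrams (each contributes count−1 duplicates):
  cat car: 9
  cat cat: 9
  car cat: 8
  man cat: 5
  car car: 2
  car man: 2
  cat man: 2
30 duplicate windows → 42 − 30 = 12 distinct.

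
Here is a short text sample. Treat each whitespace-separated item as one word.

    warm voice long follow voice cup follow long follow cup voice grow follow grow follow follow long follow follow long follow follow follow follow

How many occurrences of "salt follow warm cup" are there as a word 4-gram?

Scanning the 21 overlapping 4-gram windows for "salt follow warm cup":
  (none found)

0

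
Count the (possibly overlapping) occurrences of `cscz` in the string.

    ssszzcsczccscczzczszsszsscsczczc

2

Sliding a length-4 window over the 32 characters (29 positions):
  position 6–9: cscz
  position 26–29: cscz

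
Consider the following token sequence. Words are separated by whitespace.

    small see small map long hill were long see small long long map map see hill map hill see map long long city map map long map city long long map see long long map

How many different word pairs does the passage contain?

23

35 tokens → 34 bigram windows in total.
Repeated bigrams (each contributes count−1 duplicates):
  long long: 4
  long map: 4
  map long: 3
  map map: 2
  map see: 2
  see small: 2
11 duplicate windows → 34 − 11 = 23 distinct.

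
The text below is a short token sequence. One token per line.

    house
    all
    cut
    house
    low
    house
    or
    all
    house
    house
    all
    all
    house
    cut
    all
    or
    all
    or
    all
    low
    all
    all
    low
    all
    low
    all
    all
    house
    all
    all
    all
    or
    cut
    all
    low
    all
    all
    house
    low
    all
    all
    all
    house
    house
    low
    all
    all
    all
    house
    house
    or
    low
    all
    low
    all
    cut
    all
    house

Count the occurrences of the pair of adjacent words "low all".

Scanning the 57 overlapping bigram windows for "low all":
  position 20–21: low all
  position 23–24: low all
  position 25–26: low all
  position 35–36: low all
  position 39–40: low all
  position 45–46: low all
  position 52–53: low all
  position 54–55: low all

8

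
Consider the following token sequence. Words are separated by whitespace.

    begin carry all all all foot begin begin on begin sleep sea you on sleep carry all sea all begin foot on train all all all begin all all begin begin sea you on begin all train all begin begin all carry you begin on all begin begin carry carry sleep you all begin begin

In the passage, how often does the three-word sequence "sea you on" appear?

Scanning the 53 overlapping trigram windows for "sea you on":
  position 12–14: sea you on
  position 32–34: sea you on

2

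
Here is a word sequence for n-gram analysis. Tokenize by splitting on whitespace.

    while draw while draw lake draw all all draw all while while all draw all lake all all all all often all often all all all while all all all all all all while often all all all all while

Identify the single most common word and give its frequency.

Unigram frequencies (highest first):
  all: 23
  while: 7
  draw: 5
  often: 3
  lake: 2

"all", 23 times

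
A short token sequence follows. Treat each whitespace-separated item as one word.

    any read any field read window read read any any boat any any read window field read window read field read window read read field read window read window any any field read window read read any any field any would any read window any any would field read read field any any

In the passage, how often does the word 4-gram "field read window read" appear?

Scanning the 50 overlapping 4-gram windows for "field read window read":
  position 4–7: field read window read
  position 16–19: field read window read
  position 20–23: field read window read
  position 25–28: field read window read
  position 32–35: field read window read

5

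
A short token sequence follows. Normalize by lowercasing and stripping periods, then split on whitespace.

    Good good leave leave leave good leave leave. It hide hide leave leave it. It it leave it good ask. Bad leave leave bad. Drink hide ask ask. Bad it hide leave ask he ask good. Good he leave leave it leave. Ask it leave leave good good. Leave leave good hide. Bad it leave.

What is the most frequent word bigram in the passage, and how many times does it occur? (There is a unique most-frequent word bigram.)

"leave leave", 8 times

Bigram frequencies (highest first):
  leave leave: 8
  leave it: 4
  it leave: 4
  good good: 3
  good leave: 3
  leave good: 3
  … (23 more, each ≤ 2)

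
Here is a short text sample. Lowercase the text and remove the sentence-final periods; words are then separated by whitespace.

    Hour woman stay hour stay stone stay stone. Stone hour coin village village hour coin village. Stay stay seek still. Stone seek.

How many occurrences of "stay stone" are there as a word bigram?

Scanning the 21 overlapping bigram windows for "stay stone":
  position 5–6: stay stone
  position 7–8: stay stone

2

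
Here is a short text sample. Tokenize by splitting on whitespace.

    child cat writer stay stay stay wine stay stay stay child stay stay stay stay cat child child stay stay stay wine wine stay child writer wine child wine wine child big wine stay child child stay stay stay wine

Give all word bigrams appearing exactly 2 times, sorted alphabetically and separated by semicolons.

Bigram counts meeting the condition (exactly 2 times):
  child child: 2
  wine child: 2
  wine wine: 2

child child; wine child; wine wine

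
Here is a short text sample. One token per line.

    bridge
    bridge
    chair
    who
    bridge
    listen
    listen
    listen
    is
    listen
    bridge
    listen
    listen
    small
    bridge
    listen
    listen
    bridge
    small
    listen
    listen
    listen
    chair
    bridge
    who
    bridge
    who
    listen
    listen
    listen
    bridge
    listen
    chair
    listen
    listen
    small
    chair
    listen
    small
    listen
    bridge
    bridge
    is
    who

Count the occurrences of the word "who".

4

Scanning the 44 tokens for "who":
  position 4: who
  position 25: who
  position 27: who
  position 44: who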